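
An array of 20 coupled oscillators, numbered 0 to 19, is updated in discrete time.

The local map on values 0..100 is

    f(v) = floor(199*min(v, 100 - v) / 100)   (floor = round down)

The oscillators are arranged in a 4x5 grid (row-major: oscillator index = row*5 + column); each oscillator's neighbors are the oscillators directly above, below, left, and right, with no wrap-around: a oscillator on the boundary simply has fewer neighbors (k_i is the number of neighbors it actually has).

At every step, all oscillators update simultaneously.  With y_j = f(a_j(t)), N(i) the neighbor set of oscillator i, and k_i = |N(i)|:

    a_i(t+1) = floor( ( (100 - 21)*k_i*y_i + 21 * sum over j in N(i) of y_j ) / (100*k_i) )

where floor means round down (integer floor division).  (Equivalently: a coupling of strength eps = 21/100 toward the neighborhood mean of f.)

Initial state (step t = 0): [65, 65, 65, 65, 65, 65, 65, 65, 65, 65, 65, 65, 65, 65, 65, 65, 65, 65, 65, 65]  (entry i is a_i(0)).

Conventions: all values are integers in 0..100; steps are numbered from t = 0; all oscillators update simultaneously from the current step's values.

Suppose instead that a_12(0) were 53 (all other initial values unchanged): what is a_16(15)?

Simulating step by step:
t=0: [65, 65, 65, 65, 65, 65, 65, 65, 65, 65, 65, 65, 53, 65, 65, 65, 65, 65, 65, 65]
t=1: [69, 69, 69, 69, 69, 69, 69, 70, 69, 69, 69, 70, 87, 70, 69, 69, 69, 70, 69, 69]
t=2: [61, 61, 60, 61, 61, 61, 60, 57, 60, 61, 60, 57, 32, 57, 60, 61, 60, 56, 60, 61]
t=3: [77, 77, 79, 77, 77, 77, 79, 82, 79, 77, 79, 82, 67, 82, 79, 77, 79, 84, 79, 77]
t=4: [45, 44, 41, 44, 45, 44, 40, 37, 40, 44, 41, 37, 58, 37, 41, 44, 40, 34, 40, 44]
t=5: [88, 86, 81, 86, 88, 86, 79, 74, 79, 86, 81, 74, 80, 74, 81, 85, 78, 69, 78, 85]
t=6: [23, 28, 36, 28, 23, 28, 40, 48, 40, 28, 36, 48, 42, 48, 36, 31, 43, 56, 43, 31]
t=7: [47, 57, 70, 57, 47, 57, 78, 91, 78, 57, 70, 91, 85, 91, 70, 64, 84, 86, 84, 64]
t=8: [91, 80, 59, 80, 91, 80, 44, 22, 44, 80, 58, 21, 27, 21, 58, 65, 32, 27, 32, 65]
t=9: [21, 43, 72, 43, 21, 43, 77, 50, 77, 43, 76, 47, 51, 47, 76, 69, 61, 54, 61, 69]
t=10: [50, 77, 62, 77, 50, 76, 54, 90, 54, 76, 53, 87, 96, 87, 53, 61, 77, 89, 77, 61]
t=11: [87, 54, 66, 54, 87, 56, 79, 28, 79, 56, 83, 32, 10, 32, 83, 75, 44, 23, 44, 75]
t=12: [38, 81, 69, 81, 38, 75, 47, 52, 47, 75, 40, 59, 26, 59, 40, 51, 79, 49, 79, 51]
t=13: [68, 45, 60, 45, 68, 56, 87, 90, 87, 56, 78, 77, 58, 77, 78, 89, 51, 85, 51, 89]
t=14: [68, 82, 76, 82, 68, 77, 32, 26, 32, 77, 44, 48, 72, 48, 44, 31, 83, 42, 83, 31]
t=15: [58, 39, 45, 39, 58, 50, 61, 52, 61, 50, 82, 87, 60, 87, 82, 60, 42, 74, 42, 60]

Answer: a_16(15) = 42
Key observation: This trace re-runs the system from the modified initial state.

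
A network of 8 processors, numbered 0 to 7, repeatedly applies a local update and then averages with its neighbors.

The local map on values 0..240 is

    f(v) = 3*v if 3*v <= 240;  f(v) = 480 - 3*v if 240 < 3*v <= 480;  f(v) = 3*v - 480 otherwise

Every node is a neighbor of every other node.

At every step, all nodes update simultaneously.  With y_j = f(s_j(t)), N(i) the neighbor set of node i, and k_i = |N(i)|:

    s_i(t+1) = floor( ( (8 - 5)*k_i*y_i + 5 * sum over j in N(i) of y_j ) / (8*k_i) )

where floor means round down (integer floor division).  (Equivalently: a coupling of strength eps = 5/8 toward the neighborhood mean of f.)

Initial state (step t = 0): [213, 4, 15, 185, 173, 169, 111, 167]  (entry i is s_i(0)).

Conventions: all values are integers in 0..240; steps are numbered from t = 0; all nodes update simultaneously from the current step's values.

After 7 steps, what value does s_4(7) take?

Simulating step by step:
t=0: [213, 4, 15, 185, 173, 169, 111, 167]
t=1: [92, 50, 59, 68, 58, 54, 88, 52]
t=2: [187, 171, 179, 187, 178, 175, 190, 173]
t=3: [66, 52, 59, 66, 58, 55, 68, 54]
t=4: [184, 172, 178, 184, 177, 175, 186, 174]
t=5: [60, 50, 55, 60, 54, 53, 62, 52]
t=6: [170, 162, 166, 170, 165, 164, 172, 164]
t=7: [22, 15, 19, 22, 18, 17, 24, 17]

Answer: s_4(7) = 18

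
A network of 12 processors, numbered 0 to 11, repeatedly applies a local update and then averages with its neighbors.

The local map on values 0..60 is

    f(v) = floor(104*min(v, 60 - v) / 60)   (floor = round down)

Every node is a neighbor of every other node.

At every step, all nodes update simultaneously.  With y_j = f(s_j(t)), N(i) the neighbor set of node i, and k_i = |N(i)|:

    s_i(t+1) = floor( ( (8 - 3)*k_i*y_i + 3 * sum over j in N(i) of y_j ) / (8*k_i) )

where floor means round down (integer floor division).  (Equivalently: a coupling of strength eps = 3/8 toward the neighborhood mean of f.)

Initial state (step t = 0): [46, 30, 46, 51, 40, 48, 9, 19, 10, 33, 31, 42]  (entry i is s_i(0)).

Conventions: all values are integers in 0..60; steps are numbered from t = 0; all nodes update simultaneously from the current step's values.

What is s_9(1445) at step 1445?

Answer: s_9(1445) = 47
Key observation: The state at step 37, [45, 47, 45, 47, 47, 45, 47, 47, 47, 47, 47, 45], reappears at step 45: the system is in a cycle of period 8 from step 37 on.  Therefore the state at step 1445 equals the state at step 37 + ((1445 - 37) mod 8) = 37, which is [45, 47, 45, 47, 47, 45, 47, 47, 47, 47, 47, 45].

Derivation:
t=0: [46, 30, 46, 51, 40, 48, 9, 19, 10, 33, 31, 42]
t=1: [26, 43, 26, 21, 32, 24, 21, 31, 22, 39, 41, 30]
t=2: [43, 33, 43, 37, 45, 40, 37, 46, 39, 37, 35, 47]
t=3: [30, 41, 30, 36, 29, 33, 36, 28, 35, 36, 39, 26]
t=4: [48, 36, 48, 42, 47, 45, 42, 46, 43, 42, 39, 44]
t=5: [23, 35, 23, 29, 24, 26, 29, 25, 28, 29, 32, 27]
t=6: [41, 43, 41, 48, 42, 45, 48, 43, 46, 48, 46, 45]
t=7: [29, 27, 29, 22, 28, 26, 22, 27, 24, 22, 24, 26]
t=8: [47, 45, 47, 40, 46, 44, 40, 45, 42, 40, 42, 44]
t=9: [24, 26, 24, 31, 25, 27, 31, 26, 29, 31, 29, 27]
t=10: [43, 45, 43, 48, 44, 46, 48, 45, 48, 48, 48, 46]
t=11: [26, 25, 26, 21, 25, 23, 21, 25, 21, 21, 21, 23]
t=12: [42, 41, 42, 37, 41, 39, 37, 41, 37, 37, 37, 39]
t=13: [32, 33, 32, 37, 33, 35, 37, 33, 37, 37, 37, 35]
t=14: [45, 44, 45, 40, 44, 42, 40, 44, 40, 40, 40, 42]
t=15: [27, 28, 27, 32, 28, 30, 32, 28, 32, 32, 32, 30]
t=16: [46, 48, 46, 48, 48, 50, 48, 48, 48, 48, 48, 50]
t=17: [22, 20, 22, 20, 20, 18, 20, 20, 20, 20, 20, 18]
t=18: [36, 34, 36, 34, 34, 32, 34, 34, 34, 34, 34, 32]
t=19: [42, 44, 42, 44, 44, 46, 44, 44, 44, 44, 44, 46]
t=20: [29, 27, 29, 27, 27, 25, 27, 27, 27, 27, 27, 25]
t=21: [48, 46, 48, 46, 46, 44, 46, 46, 46, 46, 46, 44]
t=22: [21, 23, 21, 23, 23, 25, 23, 23, 23, 23, 23, 25]
t=23: [37, 39, 37, 39, 39, 41, 39, 39, 39, 39, 39, 41]
t=24: [37, 35, 37, 35, 35, 33, 35, 35, 35, 35, 35, 33]
t=25: [40, 42, 40, 42, 42, 44, 42, 42, 42, 42, 42, 44]
t=26: [32, 30, 32, 30, 30, 28, 30, 30, 30, 30, 30, 28]
t=27: [49, 51, 49, 51, 51, 49, 51, 51, 51, 51, 51, 49]
t=28: [17, 15, 17, 15, 15, 17, 15, 15, 15, 15, 15, 17]
t=29: [28, 26, 28, 26, 26, 28, 26, 26, 26, 26, 26, 28]
t=30: [47, 45, 47, 45, 45, 47, 45, 45, 45, 45, 45, 47]
t=31: [23, 25, 23, 25, 25, 23, 25, 25, 25, 25, 25, 23]
t=32: [40, 42, 40, 42, 42, 40, 42, 42, 42, 42, 42, 40]
t=33: [33, 31, 33, 31, 31, 33, 31, 31, 31, 31, 31, 33]
t=34: [47, 49, 47, 49, 49, 47, 49, 49, 49, 49, 49, 47]
t=35: [21, 19, 21, 19, 19, 21, 19, 19, 19, 19, 19, 21]
t=36: [34, 32, 34, 32, 32, 34, 32, 32, 32, 32, 32, 34]
t=37: [45, 47, 45, 47, 47, 45, 47, 47, 47, 47, 47, 45]
t=38: [24, 22, 24, 22, 22, 24, 22, 22, 22, 22, 22, 24]
t=39: [40, 38, 40, 38, 38, 40, 38, 38, 38, 38, 38, 40]
t=40: [35, 37, 35, 37, 37, 35, 37, 37, 37, 37, 37, 35]
t=41: [41, 39, 41, 39, 39, 41, 39, 39, 39, 39, 39, 41]
t=42: [33, 35, 33, 35, 35, 33, 35, 35, 35, 35, 35, 33]
t=43: [45, 43, 45, 43, 43, 45, 43, 43, 43, 43, 43, 45]
t=44: [26, 28, 26, 28, 28, 26, 28, 28, 28, 28, 28, 26]
t=45: [45, 47, 45, 47, 47, 45, 47, 47, 47, 47, 47, 45]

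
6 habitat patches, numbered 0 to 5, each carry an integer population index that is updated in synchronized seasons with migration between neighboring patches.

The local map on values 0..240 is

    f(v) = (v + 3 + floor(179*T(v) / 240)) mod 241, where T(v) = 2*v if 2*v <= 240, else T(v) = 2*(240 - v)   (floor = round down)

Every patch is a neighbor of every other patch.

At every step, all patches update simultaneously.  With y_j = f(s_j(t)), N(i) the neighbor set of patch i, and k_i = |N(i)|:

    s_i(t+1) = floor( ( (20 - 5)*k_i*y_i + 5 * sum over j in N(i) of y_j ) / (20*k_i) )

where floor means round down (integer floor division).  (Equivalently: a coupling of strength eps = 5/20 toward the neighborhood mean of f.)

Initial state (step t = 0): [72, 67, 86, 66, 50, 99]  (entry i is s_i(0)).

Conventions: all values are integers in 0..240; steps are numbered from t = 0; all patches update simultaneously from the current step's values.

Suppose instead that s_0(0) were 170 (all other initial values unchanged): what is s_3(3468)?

Answer: s_3(3468) = 62
Key observation: The state at step 37, [69, 146, 146, 146, 146, 69], reappears at step 41: the system is in a cycle of period 4 from step 37 on.  Therefore the state at step 3468 equals the state at step 37 + ((3468 - 37) mod 4) = 40, which is [147, 62, 62, 62, 62, 147].

Derivation:
t=0: [170, 67, 86, 66, 50, 99]
t=1: [61, 154, 188, 153, 125, 41]
t=2: [129, 52, 40, 52, 62, 95]
t=3: [80, 133, 112, 133, 150, 208]
t=4: [162, 58, 49, 58, 52, 32]
t=5: [61, 136, 121, 136, 126, 91]
t=6: [138, 67, 72, 67, 70, 190]
t=7: [75, 157, 166, 157, 162, 56]
t=8: [156, 54, 51, 54, 52, 124]
t=9: [62, 127, 122, 127, 124, 73]
t=10: [138, 68, 70, 68, 70, 157]
t=11: [76, 160, 163, 160, 163, 69]
t=12: [160, 55, 53, 55, 53, 148]
t=13: [60, 129, 126, 129, 126, 64]
t=14: [133, 66, 67, 66, 67, 140]
t=15: [76, 155, 157, 155, 157, 74]
t=16: [161, 57, 56, 57, 56, 158]
t=17: [60, 134, 132, 134, 132, 62]
t=18: [132, 64, 64, 64, 64, 136]
t=19: [76, 151, 151, 151, 151, 74]
t=20: [162, 59, 59, 59, 59, 158]
t=21: [62, 139, 139, 139, 139, 63]
t=22: [135, 61, 61, 61, 61, 137]
t=23: [73, 143, 143, 143, 143, 72]
t=24: [156, 62, 62, 62, 62, 155]
t=25: [65, 145, 145, 145, 145, 65]
t=26: [140, 59, 59, 59, 59, 140]
t=27: [70, 140, 140, 140, 140, 70]
t=28: [151, 63, 63, 63, 63, 151]
t=29: [67, 147, 147, 147, 147, 67]
t=30: [144, 59, 59, 59, 59, 144]
t=31: [69, 139, 139, 139, 139, 69]
t=32: [149, 63, 63, 63, 63, 149]
t=33: [68, 147, 147, 147, 147, 68]
t=34: [147, 59, 59, 59, 59, 147]
t=35: [67, 139, 139, 139, 139, 67]
t=36: [145, 62, 62, 62, 62, 145]
t=37: [69, 146, 146, 146, 146, 69]
t=38: [148, 60, 60, 60, 60, 148]
t=39: [68, 141, 141, 141, 141, 68]
t=40: [147, 62, 62, 62, 62, 147]
t=41: [69, 146, 146, 146, 146, 69]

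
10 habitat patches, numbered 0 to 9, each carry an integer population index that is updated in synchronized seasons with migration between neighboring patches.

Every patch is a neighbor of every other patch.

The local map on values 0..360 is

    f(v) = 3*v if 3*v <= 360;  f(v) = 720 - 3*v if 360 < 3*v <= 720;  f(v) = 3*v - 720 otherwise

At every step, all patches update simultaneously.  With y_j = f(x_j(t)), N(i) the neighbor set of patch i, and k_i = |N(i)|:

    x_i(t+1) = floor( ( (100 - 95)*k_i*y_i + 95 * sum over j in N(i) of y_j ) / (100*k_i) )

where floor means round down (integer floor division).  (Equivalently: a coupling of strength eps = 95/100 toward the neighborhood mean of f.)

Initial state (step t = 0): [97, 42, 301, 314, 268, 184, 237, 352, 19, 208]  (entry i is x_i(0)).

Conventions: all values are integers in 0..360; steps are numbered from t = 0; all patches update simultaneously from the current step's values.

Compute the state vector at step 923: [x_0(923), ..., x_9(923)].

Answer: [108, 108, 108, 108, 108, 108, 108, 108, 108, 108]
Key observation: The state at step 5, [252, 252, 252, 252, 252, 252, 252, 252, 252, 252], reappears at step 9: the system is in a cycle of period 4 from step 5 on.  Therefore the state at step 923 equals the state at step 5 + ((923 - 5) mod 4) = 7, which is [108, 108, 108, 108, 108, 108, 108, 108, 108, 108].

Derivation:
t=0: [97, 42, 301, 314, 268, 184, 237, 352, 19, 208]
t=1: [149, 158, 155, 153, 161, 156, 165, 147, 162, 160]
t=2: [248, 250, 249, 249, 250, 250, 251, 248, 251, 250]
t=3: [29, 28, 28, 28, 28, 28, 28, 29, 28, 28]
t=4: [84, 84, 84, 84, 84, 84, 84, 84, 84, 84]
t=5: [252, 252, 252, 252, 252, 252, 252, 252, 252, 252]
t=6: [36, 36, 36, 36, 36, 36, 36, 36, 36, 36]
t=7: [108, 108, 108, 108, 108, 108, 108, 108, 108, 108]
t=8: [324, 324, 324, 324, 324, 324, 324, 324, 324, 324]
t=9: [252, 252, 252, 252, 252, 252, 252, 252, 252, 252]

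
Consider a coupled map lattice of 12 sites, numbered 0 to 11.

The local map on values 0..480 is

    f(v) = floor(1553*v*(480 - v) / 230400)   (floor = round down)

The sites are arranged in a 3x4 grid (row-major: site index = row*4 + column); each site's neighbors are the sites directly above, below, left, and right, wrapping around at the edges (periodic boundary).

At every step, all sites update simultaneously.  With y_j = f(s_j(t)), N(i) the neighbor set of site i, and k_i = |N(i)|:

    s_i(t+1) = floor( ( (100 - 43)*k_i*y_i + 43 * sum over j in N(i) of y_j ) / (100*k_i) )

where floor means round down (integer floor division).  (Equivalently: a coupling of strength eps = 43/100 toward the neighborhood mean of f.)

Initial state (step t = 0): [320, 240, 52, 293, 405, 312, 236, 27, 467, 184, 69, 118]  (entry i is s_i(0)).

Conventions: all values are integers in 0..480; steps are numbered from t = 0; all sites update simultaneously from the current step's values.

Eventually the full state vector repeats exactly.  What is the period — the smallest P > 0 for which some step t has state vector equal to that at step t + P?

Answer: 2
Key observation: The state at step 12, [388, 388, 388, 388, 388, 388, 388, 388, 388, 388, 388, 388], reappears at step 14 — and no state repeats earlier — so the cycle the system enters has period 2.

Derivation:
t=0: [320, 240, 52, 293, 405, 312, 236, 27, 467, 184, 69, 118]
t=1: [304, 351, 229, 303, 204, 346, 304, 180, 152, 313, 237, 236]
t=2: [353, 325, 372, 366, 363, 327, 361, 366, 350, 344, 381, 376]
t=3: [302, 324, 278, 280, 294, 324, 287, 280, 299, 312, 267, 270]
t=4: [362, 347, 373, 376, 364, 347, 371, 376, 364, 354, 378, 379]
t=5: [286, 302, 272, 265, 284, 302, 273, 265, 283, 296, 265, 261]
t=6: [373, 365, 379, 382, 374, 365, 379, 382, 375, 368, 381, 383]
t=7: [267, 277, 259, 254, 267, 277, 259, 254, 265, 274, 256, 252]
t=8: [383, 380, 384, 385, 383, 380, 384, 385, 383, 380, 385, 386]
t=9: [250, 254, 248, 246, 250, 254, 248, 246, 250, 254, 247, 245]
t=10: [387, 386, 387, 387, 387, 386, 387, 387, 387, 386, 387, 387]
t=11: [242, 243, 242, 242, 242, 243, 242, 242, 242, 243, 242, 242]
t=12: [388, 388, 388, 388, 388, 388, 388, 388, 388, 388, 388, 388]
t=13: [240, 240, 240, 240, 240, 240, 240, 240, 240, 240, 240, 240]
t=14: [388, 388, 388, 388, 388, 388, 388, 388, 388, 388, 388, 388]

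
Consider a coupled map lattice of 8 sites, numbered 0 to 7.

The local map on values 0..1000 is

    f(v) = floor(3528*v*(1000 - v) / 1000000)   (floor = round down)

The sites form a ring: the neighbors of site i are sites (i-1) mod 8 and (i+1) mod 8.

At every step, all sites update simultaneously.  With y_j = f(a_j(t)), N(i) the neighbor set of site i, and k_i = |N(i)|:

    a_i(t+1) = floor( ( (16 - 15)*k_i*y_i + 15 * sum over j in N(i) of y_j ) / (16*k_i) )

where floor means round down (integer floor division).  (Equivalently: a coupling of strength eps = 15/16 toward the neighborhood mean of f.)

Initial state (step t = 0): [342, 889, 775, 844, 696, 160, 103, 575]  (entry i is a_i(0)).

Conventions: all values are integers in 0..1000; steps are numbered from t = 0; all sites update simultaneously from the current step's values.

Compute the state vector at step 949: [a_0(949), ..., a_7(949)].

Simulating step by step:
t=0: [342, 889, 775, 844, 696, 160, 103, 575]
t=1: [616, 681, 419, 666, 486, 531, 646, 577]
t=2: [814, 841, 780, 864, 834, 845, 865, 822]
t=3: [496, 563, 452, 538, 441, 450, 484, 475]
t=4: [873, 876, 871, 871, 874, 874, 876, 880]
t=5: [378, 392, 389, 392, 391, 385, 380, 386]
t=6: [837, 833, 839, 839, 837, 835, 835, 830]
t=7: [492, 479, 482, 478, 481, 483, 491, 484]
t=8: [880, 880, 880, 880, 880, 880, 880, 881]
t=9: [370, 372, 372, 372, 372, 372, 370, 371]
t=10: [823, 823, 824, 824, 824, 823, 823, 822]
t=11: [514, 512, 511, 511, 511, 512, 514, 513]
t=12: [881, 881, 881, 881, 881, 881, 881, 881]
t=13: [369, 369, 369, 369, 369, 369, 369, 369]
t=14: [821, 821, 821, 821, 821, 821, 821, 821]
t=15: [518, 518, 518, 518, 518, 518, 518, 518]
t=16: [880, 880, 880, 880, 880, 880, 880, 880]
t=17: [372, 372, 372, 372, 372, 372, 372, 372]
t=18: [824, 824, 824, 824, 824, 824, 824, 824]
t=19: [511, 511, 511, 511, 511, 511, 511, 511]
t=20: [881, 881, 881, 881, 881, 881, 881, 881]

Answer: [369, 369, 369, 369, 369, 369, 369, 369]
Key observation: The state at step 12, [881, 881, 881, 881, 881, 881, 881, 881], reappears at step 20: the system is in a cycle of period 8 from step 12 on.  Therefore the state at step 949 equals the state at step 12 + ((949 - 12) mod 8) = 13, which is [369, 369, 369, 369, 369, 369, 369, 369].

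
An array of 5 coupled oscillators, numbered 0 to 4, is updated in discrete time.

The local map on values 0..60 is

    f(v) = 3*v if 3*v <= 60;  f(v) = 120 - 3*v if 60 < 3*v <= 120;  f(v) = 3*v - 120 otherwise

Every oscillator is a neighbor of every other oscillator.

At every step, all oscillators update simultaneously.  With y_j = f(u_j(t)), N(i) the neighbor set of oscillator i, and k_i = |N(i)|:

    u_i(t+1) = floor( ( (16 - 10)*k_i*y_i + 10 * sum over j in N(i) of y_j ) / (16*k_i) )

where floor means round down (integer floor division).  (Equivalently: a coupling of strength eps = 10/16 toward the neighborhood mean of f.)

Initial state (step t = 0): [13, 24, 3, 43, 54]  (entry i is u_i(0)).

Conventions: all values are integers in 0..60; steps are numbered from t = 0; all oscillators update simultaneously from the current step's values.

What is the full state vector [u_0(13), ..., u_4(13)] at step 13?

Answer: [47, 46, 47, 47, 46]

Derivation:
t=0: [13, 24, 3, 43, 54]
t=1: [31, 33, 24, 24, 32]
t=2: [32, 30, 36, 36, 31]
t=3: [21, 22, 19, 19, 22]
t=4: [56, 55, 56, 56, 55]
t=5: [47, 46, 47, 47, 46]
t=6: [20, 19, 20, 20, 19]
t=7: [59, 58, 59, 59, 58]
t=8: [56, 55, 56, 56, 55]
t=9: [47, 46, 47, 47, 46]
t=10: [20, 19, 20, 20, 19]
t=11: [59, 58, 59, 59, 58]
t=12: [56, 55, 56, 56, 55]
t=13: [47, 46, 47, 47, 46]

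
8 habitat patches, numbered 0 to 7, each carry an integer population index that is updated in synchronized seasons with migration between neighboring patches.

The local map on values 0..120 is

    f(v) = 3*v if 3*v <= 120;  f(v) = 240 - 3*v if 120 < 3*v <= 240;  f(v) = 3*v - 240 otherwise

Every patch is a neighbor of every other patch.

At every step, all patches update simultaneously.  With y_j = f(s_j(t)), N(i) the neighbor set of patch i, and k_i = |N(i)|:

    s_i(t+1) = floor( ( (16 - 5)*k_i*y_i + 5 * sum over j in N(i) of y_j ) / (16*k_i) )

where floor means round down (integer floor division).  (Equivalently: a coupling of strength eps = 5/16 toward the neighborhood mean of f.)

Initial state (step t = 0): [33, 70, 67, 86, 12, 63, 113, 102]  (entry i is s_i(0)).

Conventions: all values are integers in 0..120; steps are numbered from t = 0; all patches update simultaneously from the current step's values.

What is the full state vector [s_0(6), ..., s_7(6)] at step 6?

Answer: [77, 92, 67, 55, 92, 63, 77, 79]

Derivation:
t=0: [33, 70, 67, 86, 12, 63, 113, 102]
t=1: [83, 38, 44, 31, 42, 52, 83, 61]
t=2: [32, 99, 95, 86, 99, 80, 32, 62]
t=3: [80, 55, 47, 30, 55, 18, 80, 53]
t=4: [21, 69, 84, 79, 69, 55, 21, 73]
t=5: [54, 34, 21, 15, 34, 61, 54, 27]
t=6: [77, 92, 67, 55, 92, 63, 77, 79]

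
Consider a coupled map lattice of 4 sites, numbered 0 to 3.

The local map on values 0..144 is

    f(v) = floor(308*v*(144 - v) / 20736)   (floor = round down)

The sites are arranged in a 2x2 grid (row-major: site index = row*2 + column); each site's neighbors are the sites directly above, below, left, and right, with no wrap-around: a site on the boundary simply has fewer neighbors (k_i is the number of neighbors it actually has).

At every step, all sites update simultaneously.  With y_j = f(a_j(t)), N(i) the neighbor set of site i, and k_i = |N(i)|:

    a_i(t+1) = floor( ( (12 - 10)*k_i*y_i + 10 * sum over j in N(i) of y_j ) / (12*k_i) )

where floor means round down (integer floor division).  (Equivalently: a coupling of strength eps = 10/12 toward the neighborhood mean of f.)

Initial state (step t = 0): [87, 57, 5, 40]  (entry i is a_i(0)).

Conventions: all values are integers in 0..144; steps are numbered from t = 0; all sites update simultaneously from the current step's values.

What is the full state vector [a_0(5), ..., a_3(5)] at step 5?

Answer: [76, 76, 76, 76]

Derivation:
t=0: [87, 57, 5, 40]
t=1: [46, 68, 57, 44]
t=2: [73, 67, 66, 72]
t=3: [76, 76, 76, 76]
t=4: [76, 76, 76, 76]
t=5: [76, 76, 76, 76]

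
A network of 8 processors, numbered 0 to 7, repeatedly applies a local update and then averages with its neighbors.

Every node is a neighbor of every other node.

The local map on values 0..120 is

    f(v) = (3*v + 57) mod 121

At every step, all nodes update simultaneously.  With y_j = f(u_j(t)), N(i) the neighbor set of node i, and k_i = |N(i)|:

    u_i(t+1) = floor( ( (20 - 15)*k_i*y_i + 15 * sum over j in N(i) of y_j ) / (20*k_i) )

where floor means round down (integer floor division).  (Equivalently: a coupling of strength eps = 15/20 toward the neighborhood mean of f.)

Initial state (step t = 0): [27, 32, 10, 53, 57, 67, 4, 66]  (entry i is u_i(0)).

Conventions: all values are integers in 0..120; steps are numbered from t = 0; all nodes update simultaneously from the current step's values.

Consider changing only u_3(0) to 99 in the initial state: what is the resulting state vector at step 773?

Answer: [88, 88, 88, 87, 87, 88, 88, 88]
Key observation: The state at step 5, [48, 48, 48, 47, 47, 48, 48, 48], reappears at step 10: the system is in a cycle of period 5 from step 5 on.  Therefore the state at step 773 equals the state at step 5 + ((773 - 5) mod 5) = 8, which is [88, 88, 88, 87, 87, 88, 88, 88].

Derivation:
t=0: [27, 32, 10, 99, 57, 67, 4, 66]
t=1: [50, 53, 60, 64, 63, 50, 58, 50]
t=2: [75, 76, 79, 64, 63, 75, 78, 75]
t=3: [35, 35, 36, 30, 30, 35, 36, 35]
t=4: [38, 38, 38, 36, 36, 38, 38, 38]
t=5: [48, 48, 48, 47, 47, 48, 48, 48]
t=6: [79, 79, 79, 78, 78, 79, 79, 79]
t=7: [51, 51, 51, 50, 50, 51, 51, 51]
t=8: [88, 88, 88, 87, 87, 88, 88, 88]
t=9: [78, 78, 78, 77, 77, 78, 78, 78]
t=10: [48, 48, 48, 47, 47, 48, 48, 48]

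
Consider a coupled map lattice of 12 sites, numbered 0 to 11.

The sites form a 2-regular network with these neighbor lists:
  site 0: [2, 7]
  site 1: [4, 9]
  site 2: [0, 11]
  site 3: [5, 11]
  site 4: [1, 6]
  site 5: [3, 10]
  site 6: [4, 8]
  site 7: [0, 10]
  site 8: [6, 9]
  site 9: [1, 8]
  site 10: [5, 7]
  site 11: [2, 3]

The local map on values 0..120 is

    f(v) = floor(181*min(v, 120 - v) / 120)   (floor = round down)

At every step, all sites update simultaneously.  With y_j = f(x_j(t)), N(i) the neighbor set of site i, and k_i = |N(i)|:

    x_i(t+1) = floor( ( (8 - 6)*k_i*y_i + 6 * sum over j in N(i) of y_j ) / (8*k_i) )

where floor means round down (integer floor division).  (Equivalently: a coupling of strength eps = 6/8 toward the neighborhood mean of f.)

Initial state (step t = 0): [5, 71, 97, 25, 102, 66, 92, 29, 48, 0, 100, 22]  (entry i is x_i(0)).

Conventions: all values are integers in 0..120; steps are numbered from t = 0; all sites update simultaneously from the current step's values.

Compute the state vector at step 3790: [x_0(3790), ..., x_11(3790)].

Answer: [54, 72, 54, 56, 72, 57, 72, 55, 72, 72, 56, 55]
Key observation: The state at step 25, [84, 72, 84, 82, 72, 81, 72, 83, 72, 72, 82, 83], reappears at step 29: the system is in a cycle of period 4 from step 25 on.  Therefore the state at step 3790 equals the state at step 25 + ((3790 - 25) mod 4) = 26, which is [54, 72, 54, 56, 72, 57, 72, 55, 72, 72, 56, 55].

Derivation:
t=0: [5, 71, 97, 25, 102, 66, 92, 29, 48, 0, 100, 22]
t=1: [30, 28, 23, 52, 49, 45, 47, 24, 33, 54, 54, 34]
t=2: [37, 68, 44, 63, 60, 76, 63, 56, 68, 54, 58, 54]
t=3: [70, 83, 67, 76, 83, 81, 84, 74, 81, 78, 78, 76]
t=4: [74, 58, 72, 63, 54, 62, 55, 69, 58, 58, 63, 70]
t=5: [72, 84, 72, 82, 83, 85, 83, 76, 85, 87, 82, 77]
t=6: [69, 52, 69, 57, 54, 55, 53, 64, 52, 52, 58, 64]
t=7: [79, 79, 79, 83, 79, 85, 79, 82, 78, 78, 84, 81]
t=8: [59, 61, 59, 55, 61, 53, 61, 57, 62, 62, 54, 58]
t=9: [86, 87, 87, 82, 88, 80, 87, 84, 87, 87, 81, 85]
t=10: [51, 48, 50, 56, 48, 58, 48, 54, 49, 49, 57, 52]
t=11: [77, 72, 76, 82, 72, 85, 72, 80, 72, 72, 84, 79]
t=12: [63, 72, 63, 56, 72, 54, 72, 59, 72, 72, 55, 61]
t=13: [86, 72, 86, 84, 72, 82, 72, 84, 72, 72, 83, 85]
t=14: [52, 72, 51, 54, 72, 55, 72, 53, 72, 72, 55, 52]
t=15: [77, 72, 77, 80, 72, 81, 72, 79, 72, 72, 80, 78]
t=16: [62, 72, 63, 60, 72, 59, 72, 61, 72, 72, 59, 62]
t=17: [86, 72, 86, 88, 72, 88, 72, 87, 72, 72, 88, 87]
t=18: [50, 72, 50, 48, 72, 48, 72, 49, 72, 72, 48, 49]
t=19: [74, 72, 74, 72, 72, 72, 72, 73, 72, 72, 72, 73]
t=20: [69, 72, 69, 71, 72, 72, 72, 70, 72, 72, 71, 70]
t=21: [75, 72, 75, 73, 72, 72, 72, 74, 72, 72, 73, 74]
t=22: [67, 72, 67, 70, 72, 70, 72, 68, 72, 72, 70, 68]
t=23: [78, 72, 78, 76, 72, 75, 72, 77, 72, 72, 76, 77]
t=24: [63, 72, 63, 65, 72, 66, 72, 64, 72, 72, 65, 64]
t=25: [84, 72, 84, 82, 72, 81, 72, 83, 72, 72, 82, 83]
t=26: [54, 72, 54, 56, 72, 57, 72, 55, 72, 72, 56, 55]
t=27: [81, 72, 81, 83, 72, 84, 72, 82, 72, 72, 83, 82]
t=28: [57, 72, 57, 55, 72, 54, 72, 56, 72, 72, 55, 56]
t=29: [84, 72, 84, 82, 72, 81, 72, 83, 72, 72, 82, 83]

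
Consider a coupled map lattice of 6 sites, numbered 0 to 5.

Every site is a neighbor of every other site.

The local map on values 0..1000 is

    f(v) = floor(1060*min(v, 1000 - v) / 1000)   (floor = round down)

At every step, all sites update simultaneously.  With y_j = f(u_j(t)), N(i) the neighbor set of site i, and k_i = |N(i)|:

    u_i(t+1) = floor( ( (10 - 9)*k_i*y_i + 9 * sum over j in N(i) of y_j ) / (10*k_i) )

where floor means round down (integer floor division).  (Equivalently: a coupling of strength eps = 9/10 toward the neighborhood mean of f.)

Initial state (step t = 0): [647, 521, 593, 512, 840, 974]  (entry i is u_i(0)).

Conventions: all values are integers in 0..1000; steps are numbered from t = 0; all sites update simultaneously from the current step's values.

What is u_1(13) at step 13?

Answer: u_1(13) = 527

Derivation:
t=0: [647, 521, 593, 512, 840, 974]
t=1: [334, 323, 330, 323, 350, 362]
t=2: [357, 358, 357, 358, 355, 354]
t=3: [377, 377, 377, 377, 377, 377]
t=4: [399, 399, 399, 399, 399, 399]
t=5: [422, 422, 422, 422, 422, 422]
t=6: [447, 447, 447, 447, 447, 447]
t=7: [473, 473, 473, 473, 473, 473]
t=8: [501, 501, 501, 501, 501, 501]
t=9: [528, 528, 528, 528, 528, 528]
t=10: [500, 500, 500, 500, 500, 500]
t=11: [530, 530, 530, 530, 530, 530]
t=12: [498, 498, 498, 498, 498, 498]
t=13: [527, 527, 527, 527, 527, 527]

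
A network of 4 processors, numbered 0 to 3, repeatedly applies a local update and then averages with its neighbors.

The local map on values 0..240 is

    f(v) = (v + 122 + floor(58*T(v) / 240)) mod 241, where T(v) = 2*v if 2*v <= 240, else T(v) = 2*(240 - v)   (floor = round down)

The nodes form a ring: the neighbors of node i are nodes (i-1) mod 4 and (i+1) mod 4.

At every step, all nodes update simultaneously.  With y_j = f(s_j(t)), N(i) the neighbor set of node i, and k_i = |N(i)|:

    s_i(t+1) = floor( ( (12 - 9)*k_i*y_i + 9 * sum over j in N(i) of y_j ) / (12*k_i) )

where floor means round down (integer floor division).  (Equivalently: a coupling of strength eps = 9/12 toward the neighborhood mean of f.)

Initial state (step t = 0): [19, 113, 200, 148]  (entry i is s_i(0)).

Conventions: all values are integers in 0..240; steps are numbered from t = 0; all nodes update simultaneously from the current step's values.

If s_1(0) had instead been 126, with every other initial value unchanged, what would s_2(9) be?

Simulating step by step:
t=0: [19, 126, 200, 148]
t=1: [88, 109, 75, 112]
t=2: [36, 102, 91, 103]
t=3: [68, 79, 28, 79]
t=4: [234, 204, 220, 204]
t=5: [105, 110, 104, 110]
t=6: [42, 37, 41, 37]
t=7: [178, 181, 177, 181]
t=8: [89, 88, 89, 88]
t=9: [11, 12, 11, 12]

Answer: s_2(9) = 11
Key observation: This trace re-runs the system from the modified initial state.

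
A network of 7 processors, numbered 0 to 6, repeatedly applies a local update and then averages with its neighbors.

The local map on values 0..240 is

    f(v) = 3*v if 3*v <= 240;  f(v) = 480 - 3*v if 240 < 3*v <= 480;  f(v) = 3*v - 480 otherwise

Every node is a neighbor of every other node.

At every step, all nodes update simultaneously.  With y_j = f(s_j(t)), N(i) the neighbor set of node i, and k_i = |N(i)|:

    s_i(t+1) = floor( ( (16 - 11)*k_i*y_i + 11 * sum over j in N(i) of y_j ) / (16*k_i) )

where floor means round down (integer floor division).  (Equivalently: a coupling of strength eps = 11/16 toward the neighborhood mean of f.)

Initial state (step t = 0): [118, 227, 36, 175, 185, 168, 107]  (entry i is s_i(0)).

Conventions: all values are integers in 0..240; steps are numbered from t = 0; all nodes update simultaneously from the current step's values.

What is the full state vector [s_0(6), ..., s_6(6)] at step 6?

Simulating step by step:
t=0: [118, 227, 36, 175, 185, 168, 107]
t=1: [109, 124, 105, 93, 99, 89, 116]
t=2: [162, 153, 165, 172, 168, 174, 158]
t=3: [18, 21, 20, 24, 21, 25, 18]
t=4: [61, 63, 62, 64, 63, 65, 61]
t=5: [187, 188, 187, 188, 188, 189, 187]
t=6: [82, 83, 82, 83, 83, 83, 82]

Answer: [82, 83, 82, 83, 83, 83, 82]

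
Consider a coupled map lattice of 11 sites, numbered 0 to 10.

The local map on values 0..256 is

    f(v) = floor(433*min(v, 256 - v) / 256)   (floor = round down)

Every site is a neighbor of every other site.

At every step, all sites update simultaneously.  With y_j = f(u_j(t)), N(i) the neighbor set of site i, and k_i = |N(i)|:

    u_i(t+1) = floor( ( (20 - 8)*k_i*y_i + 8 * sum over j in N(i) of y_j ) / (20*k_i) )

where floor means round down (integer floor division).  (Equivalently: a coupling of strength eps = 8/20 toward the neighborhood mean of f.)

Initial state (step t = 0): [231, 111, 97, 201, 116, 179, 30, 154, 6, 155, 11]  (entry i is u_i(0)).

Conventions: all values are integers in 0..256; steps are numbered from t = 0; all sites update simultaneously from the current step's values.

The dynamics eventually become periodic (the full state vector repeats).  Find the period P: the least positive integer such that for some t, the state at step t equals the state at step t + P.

Simulating step by step:
t=0: [231, 111, 97, 201, 116, 179, 30, 154, 6, 155, 11]
t=1: [72, 154, 141, 101, 159, 122, 77, 145, 54, 144, 59]
t=2: [136, 165, 177, 164, 160, 184, 141, 173, 119, 174, 124]
t=3: [185, 158, 146, 159, 163, 140, 180, 150, 184, 149, 189]
t=4: [135, 160, 172, 160, 156, 178, 140, 168, 136, 169, 131]
t=5: [189, 165, 154, 165, 169, 148, 184, 157, 188, 157, 193]
t=6: [127, 149, 160, 149, 146, 165, 131, 157, 128, 157, 123]
t=7: [201, 182, 172, 182, 185, 167, 199, 175, 202, 175, 198]
t=8: [104, 122, 132, 122, 119, 136, 106, 129, 103, 129, 107]
t=9: [184, 201, 203, 201, 198, 199, 186, 206, 183, 206, 187]
t=10: [112, 96, 94, 96, 99, 98, 110, 91, 113, 91, 109]
t=11: [180, 165, 163, 165, 168, 167, 178, 160, 181, 160, 177]
t=12: [135, 149, 152, 149, 147, 148, 137, 154, 134, 154, 138]
t=13: [196, 183, 180, 183, 185, 184, 194, 178, 197, 178, 193]
t=14: [108, 120, 123, 120, 118, 119, 109, 124, 106, 124, 110]
t=15: [188, 199, 202, 199, 197, 199, 189, 203, 186, 203, 190]
t=16: [108, 98, 95, 98, 99, 98, 107, 94, 110, 94, 106]
t=17: [176, 167, 164, 167, 168, 167, 175, 163, 178, 163, 174]
t=18: [139, 148, 151, 148, 147, 148, 141, 152, 137, 152, 141]
t=19: [192, 183, 180, 183, 184, 183, 190, 179, 194, 179, 190]
t=20: [112, 121, 124, 121, 120, 121, 114, 125, 110, 125, 114]
t=21: [194, 202, 205, 202, 201, 202, 195, 206, 192, 206, 195]
t=22: [99, 92, 89, 92, 93, 92, 99, 88, 102, 88, 99]
t=23: [163, 156, 153, 156, 157, 156, 163, 152, 165, 152, 163]
t=24: [160, 167, 170, 167, 166, 167, 160, 170, 158, 170, 160]
t=25: [158, 151, 148, 151, 152, 151, 158, 148, 159, 148, 158]
t=26: [168, 175, 178, 175, 174, 175, 168, 178, 168, 178, 168]
t=27: [144, 138, 134, 138, 138, 138, 144, 134, 144, 134, 144]
t=28: [192, 198, 202, 198, 198, 198, 192, 202, 192, 202, 192]
t=29: [104, 98, 94, 98, 98, 98, 104, 94, 104, 94, 104]
t=30: [171, 165, 161, 165, 165, 165, 171, 161, 171, 161, 171]
t=31: [146, 152, 156, 152, 152, 152, 146, 156, 146, 156, 146]
t=32: [182, 176, 172, 176, 176, 176, 182, 172, 182, 172, 182]
t=33: [128, 134, 138, 134, 134, 134, 128, 138, 128, 138, 128]
t=34: [212, 206, 202, 206, 206, 206, 212, 202, 212, 202, 212]
t=35: [77, 83, 87, 83, 83, 83, 77, 87, 77, 87, 77]
t=36: [133, 139, 143, 139, 139, 139, 133, 143, 133, 143, 133]
t=37: [204, 198, 194, 198, 198, 198, 204, 194, 204, 194, 204]
t=38: [90, 96, 100, 96, 96, 96, 90, 100, 90, 100, 90]
t=39: [155, 161, 165, 161, 161, 161, 155, 165, 155, 165, 155]
t=40: [166, 160, 156, 160, 160, 160, 166, 156, 166, 156, 166]
t=41: [155, 161, 165, 161, 161, 161, 155, 165, 155, 165, 155]

Answer: 2
Key observation: The state at step 39, [155, 161, 165, 161, 161, 161, 155, 165, 155, 165, 155], reappears at step 41 — and no state repeats earlier — so the cycle the system enters has period 2.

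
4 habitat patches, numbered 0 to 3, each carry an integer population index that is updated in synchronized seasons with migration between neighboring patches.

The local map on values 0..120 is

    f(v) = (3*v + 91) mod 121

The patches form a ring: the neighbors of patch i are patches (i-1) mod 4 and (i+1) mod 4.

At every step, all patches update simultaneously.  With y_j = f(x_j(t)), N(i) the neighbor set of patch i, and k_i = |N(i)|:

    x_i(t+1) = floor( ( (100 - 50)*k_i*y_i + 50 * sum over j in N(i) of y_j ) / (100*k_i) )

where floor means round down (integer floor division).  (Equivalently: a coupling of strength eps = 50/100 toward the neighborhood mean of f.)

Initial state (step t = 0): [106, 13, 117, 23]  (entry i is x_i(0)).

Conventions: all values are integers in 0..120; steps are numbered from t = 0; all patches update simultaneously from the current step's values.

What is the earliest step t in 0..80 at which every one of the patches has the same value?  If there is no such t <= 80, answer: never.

Answer: 27
Key observation: Synchronization is absorbing here: once all patches are equal they stay equal, and step 27 is the first all-equal step.

Derivation:
t=0: [106, 13, 117, 23]  (not all equal)
t=1: [35, 35, 51, 50]  (not all equal)
t=2: [86, 56, 49, 79]  (not all equal)
t=3: [79, 64, 84, 99]  (not all equal)
t=4: [59, 67, 67, 59]  (not all equal)
t=5: [32, 44, 44, 32]  (not all equal)
t=6: [75, 93, 93, 75]  (not all equal)
t=7: [57, 23, 23, 57]  (not all equal)
t=8: [24, 34, 34, 24]  (not all equal)
t=9: [49, 64, 64, 49]  (not all equal)
t=10: [98, 60, 60, 98]  (not all equal)
t=11: [23, 27, 27, 23]  (not all equal)
t=12: [42, 48, 48, 42]  (not all equal)
t=13: [100, 109, 109, 100]  (not all equal)
t=14: [34, 48, 48, 34]  (not all equal)
t=15: [82, 103, 103, 82]  (not all equal)
t=16: [80, 51, 51, 80]  (not all equal)
t=17: [67, 23, 23, 67]  (not all equal)
t=18: [47, 41, 41, 47]  (not all equal)
t=19: [106, 97, 97, 106]  (not all equal)
t=20: [39, 25, 25, 39]  (not all equal)
t=21: [76, 55, 55, 76]  (not all equal)
t=22: [61, 29, 29, 61]  (not all equal)
t=23: [38, 50, 50, 38]  (not all equal)
t=24: [93, 111, 111, 93]  (not all equal)
t=25: [20, 47, 47, 20]  (not all equal)
t=26: [50, 90, 90, 50]  (not all equal)
t=27: [119, 119, 119, 119]  (all equal)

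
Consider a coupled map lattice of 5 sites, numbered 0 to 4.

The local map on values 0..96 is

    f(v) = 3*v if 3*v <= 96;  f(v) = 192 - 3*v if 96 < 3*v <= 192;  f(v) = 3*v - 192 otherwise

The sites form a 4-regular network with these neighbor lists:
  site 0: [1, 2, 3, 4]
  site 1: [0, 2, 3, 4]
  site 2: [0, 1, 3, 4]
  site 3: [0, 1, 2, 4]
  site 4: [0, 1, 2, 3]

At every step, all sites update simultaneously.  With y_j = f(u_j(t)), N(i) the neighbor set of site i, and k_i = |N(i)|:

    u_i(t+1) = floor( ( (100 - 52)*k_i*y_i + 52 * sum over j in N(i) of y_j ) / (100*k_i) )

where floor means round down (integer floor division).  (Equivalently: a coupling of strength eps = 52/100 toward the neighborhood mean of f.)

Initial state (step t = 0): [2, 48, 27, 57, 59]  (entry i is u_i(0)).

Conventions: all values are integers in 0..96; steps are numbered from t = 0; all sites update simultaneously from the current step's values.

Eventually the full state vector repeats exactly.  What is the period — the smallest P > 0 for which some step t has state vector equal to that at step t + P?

Answer: 2
Key observation: The state at step 19, [25, 23, 25, 23, 26], reappears at step 21 — and no state repeats earlier — so the cycle the system enters has period 2.

Derivation:
t=0: [2, 48, 27, 57, 59]
t=1: [24, 39, 50, 29, 27]
t=2: [71, 72, 61, 76, 74]
t=3: [22, 24, 18, 28, 26]
t=4: [69, 71, 64, 75, 73]
t=5: [17, 19, 12, 24, 21]
t=6: [54, 56, 48, 61, 58]
t=7: [27, 25, 33, 19, 23]
t=8: [77, 75, 81, 68, 72]
t=9: [34, 32, 38, 24, 29]
t=10: [86, 88, 82, 80, 85]
t=11: [62, 64, 58, 56, 61]
t=12: [9, 7, 13, 15, 10]
t=13: [30, 28, 34, 36, 31]
t=14: [88, 86, 88, 86, 89]
t=15: [70, 68, 70, 68, 71]
t=16: [16, 14, 16, 14, 17]
t=17: [46, 44, 46, 44, 47]
t=18: [55, 57, 55, 57, 54]
t=19: [25, 23, 25, 23, 26]
t=20: [73, 71, 73, 71, 74]
t=21: [25, 23, 25, 23, 26]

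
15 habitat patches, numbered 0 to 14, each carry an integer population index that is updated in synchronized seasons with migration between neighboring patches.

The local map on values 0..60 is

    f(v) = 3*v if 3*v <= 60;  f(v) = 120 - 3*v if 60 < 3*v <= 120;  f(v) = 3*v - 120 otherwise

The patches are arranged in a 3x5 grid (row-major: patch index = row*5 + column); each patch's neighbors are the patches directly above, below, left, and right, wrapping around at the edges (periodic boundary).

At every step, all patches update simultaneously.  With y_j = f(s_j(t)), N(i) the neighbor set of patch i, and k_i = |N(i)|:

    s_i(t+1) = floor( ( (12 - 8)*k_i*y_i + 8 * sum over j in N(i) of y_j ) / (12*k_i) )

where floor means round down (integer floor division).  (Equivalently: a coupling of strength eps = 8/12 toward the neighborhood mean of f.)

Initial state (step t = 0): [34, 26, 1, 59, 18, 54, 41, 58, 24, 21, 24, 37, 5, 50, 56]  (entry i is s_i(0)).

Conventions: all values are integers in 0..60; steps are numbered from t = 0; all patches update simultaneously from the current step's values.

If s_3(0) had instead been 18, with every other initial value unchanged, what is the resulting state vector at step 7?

Answer: [9, 20, 22, 15, 9, 8, 19, 21, 15, 8, 12, 21, 19, 15, 9]
Key observation: This trace re-runs the system from the modified initial state.

Derivation:
t=0: [34, 26, 1, 18, 18, 54, 41, 58, 24, 21, 24, 37, 5, 50, 56]
t=1: [37, 19, 28, 40, 47, 35, 25, 29, 48, 51, 35, 21, 21, 37, 47]
t=2: [21, 43, 36, 15, 17, 22, 42, 38, 20, 24, 22, 48, 41, 20, 20]
t=3: [47, 19, 14, 45, 52, 45, 17, 15, 46, 53, 50, 20, 18, 48, 55]
t=4: [30, 48, 42, 25, 32, 28, 46, 42, 26, 32, 33, 52, 46, 30, 36]
t=5: [27, 23, 17, 32, 26, 27, 23, 16, 31, 27, 26, 25, 19, 29, 20]
t=6: [42, 48, 47, 33, 41, 41, 47, 47, 33, 41, 44, 48, 48, 39, 46]
t=7: [9, 20, 22, 15, 9, 8, 19, 21, 15, 8, 12, 21, 19, 15, 9]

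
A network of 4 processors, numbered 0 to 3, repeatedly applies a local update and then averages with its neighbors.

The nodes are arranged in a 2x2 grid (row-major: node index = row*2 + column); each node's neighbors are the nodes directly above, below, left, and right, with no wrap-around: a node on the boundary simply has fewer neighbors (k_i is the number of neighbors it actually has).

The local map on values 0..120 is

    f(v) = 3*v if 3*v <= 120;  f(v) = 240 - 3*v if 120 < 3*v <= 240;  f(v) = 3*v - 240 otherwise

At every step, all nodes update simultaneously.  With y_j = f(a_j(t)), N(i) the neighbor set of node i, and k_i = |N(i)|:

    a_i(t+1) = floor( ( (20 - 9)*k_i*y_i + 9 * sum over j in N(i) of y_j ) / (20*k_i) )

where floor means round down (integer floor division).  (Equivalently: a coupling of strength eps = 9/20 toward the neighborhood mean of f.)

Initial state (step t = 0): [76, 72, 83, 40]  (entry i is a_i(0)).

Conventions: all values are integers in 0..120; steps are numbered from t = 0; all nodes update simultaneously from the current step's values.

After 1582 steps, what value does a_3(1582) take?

Answer: a_3(1582) = 6
Key observation: The state at step 18, [91, 91, 67, 67], reappears at step 26: the system is in a cycle of period 8 from step 18 on.  Therefore the state at step 1582 equals the state at step 18 + ((1582 - 18) mod 8) = 22, which is [14, 14, 6, 6].

Derivation:
t=0: [76, 72, 83, 40]
t=1: [14, 42, 34, 73]
t=2: [71, 76, 70, 60]
t=3: [24, 26, 36, 42]
t=4: [81, 84, 101, 104]
t=5: [18, 23, 51, 56]
t=6: [64, 66, 76, 74]
t=7: [38, 37, 21, 22]
t=8: [101, 101, 75, 75]
t=9: [52, 52, 25, 25]
t=10: [81, 81, 77, 77]
t=11: [4, 4, 7, 7]
t=12: [14, 14, 18, 18]
t=13: [44, 44, 51, 51]
t=14: [103, 103, 91, 91]
t=15: [60, 60, 41, 41]
t=16: [72, 72, 104, 104]
t=17: [34, 34, 61, 61]
t=18: [91, 91, 67, 67]
t=19: [34, 34, 37, 37]
t=20: [104, 104, 108, 108]
t=21: [74, 74, 81, 81]
t=22: [14, 14, 6, 6]
t=23: [36, 36, 23, 23]
t=24: [99, 99, 77, 77]
t=25: [46, 46, 19, 19]
t=26: [91, 91, 67, 67]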